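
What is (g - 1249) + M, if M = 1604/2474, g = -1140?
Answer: -2954391/1237 ≈ -2388.4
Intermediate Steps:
M = 802/1237 (M = 1604*(1/2474) = 802/1237 ≈ 0.64834)
(g - 1249) + M = (-1140 - 1249) + 802/1237 = -2389 + 802/1237 = -2954391/1237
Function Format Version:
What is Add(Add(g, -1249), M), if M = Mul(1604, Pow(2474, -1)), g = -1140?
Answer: Rational(-2954391, 1237) ≈ -2388.4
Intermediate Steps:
M = Rational(802, 1237) (M = Mul(1604, Rational(1, 2474)) = Rational(802, 1237) ≈ 0.64834)
Add(Add(g, -1249), M) = Add(Add(-1140, -1249), Rational(802, 1237)) = Add(-2389, Rational(802, 1237)) = Rational(-2954391, 1237)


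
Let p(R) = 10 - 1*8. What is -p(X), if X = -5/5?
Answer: -2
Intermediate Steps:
X = -1 (X = -5*1/5 = -1)
p(R) = 2 (p(R) = 10 - 8 = 2)
-p(X) = -1*2 = -2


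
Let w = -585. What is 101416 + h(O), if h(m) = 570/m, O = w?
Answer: 3955186/39 ≈ 1.0142e+5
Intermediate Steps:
O = -585
101416 + h(O) = 101416 + 570/(-585) = 101416 + 570*(-1/585) = 101416 - 38/39 = 3955186/39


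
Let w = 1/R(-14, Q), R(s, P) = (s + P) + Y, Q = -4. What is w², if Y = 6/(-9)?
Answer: 9/3136 ≈ 0.0028699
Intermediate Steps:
Y = -⅔ (Y = 6*(-⅑) = -⅔ ≈ -0.66667)
R(s, P) = -⅔ + P + s (R(s, P) = (s + P) - ⅔ = (P + s) - ⅔ = -⅔ + P + s)
w = -3/56 (w = 1/(-⅔ - 4 - 14) = 1/(-56/3) = -3/56 ≈ -0.053571)
w² = (-3/56)² = 9/3136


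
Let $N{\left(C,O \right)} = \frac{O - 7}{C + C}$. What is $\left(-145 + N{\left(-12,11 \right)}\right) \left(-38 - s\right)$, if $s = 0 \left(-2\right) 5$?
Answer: $\frac{16549}{3} \approx 5516.3$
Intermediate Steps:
$N{\left(C,O \right)} = \frac{-7 + O}{2 C}$
$s = 0$ ($s = 0 \cdot 5 = 0$)
$\left(-145 + N{\left(-12,11 \right)}\right) \left(-38 - s\right) = \left(-145 + \frac{-7 + 11}{2 \left(-12\right)}\right) \left(-38 - 0\right) = \left(-145 + \frac{1}{2} \left(- \frac{1}{12}\right) 4\right) \left(-38 + 0\right) = \left(-145 - \frac{1}{6}\right) \left(-38\right) = \left(- \frac{871}{6}\right) \left(-38\right) = \frac{16549}{3}$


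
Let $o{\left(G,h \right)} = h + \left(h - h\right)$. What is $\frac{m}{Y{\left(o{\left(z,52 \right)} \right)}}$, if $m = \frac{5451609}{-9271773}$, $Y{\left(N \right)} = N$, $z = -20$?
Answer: $- \frac{1817203}{160710732} \approx -0.011307$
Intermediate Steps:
$o{\left(G,h \right)} = h$ ($o{\left(G,h \right)} = h + 0 = h$)
$m = - \frac{1817203}{3090591}$ ($m = 5451609 \left(- \frac{1}{9271773}\right) = - \frac{1817203}{3090591} \approx -0.58798$)
$\frac{m}{Y{\left(o{\left(z,52 \right)} \right)}} = - \frac{1817203}{3090591 \cdot 52} = \left(- \frac{1817203}{3090591}\right) \frac{1}{52} = - \frac{1817203}{160710732}$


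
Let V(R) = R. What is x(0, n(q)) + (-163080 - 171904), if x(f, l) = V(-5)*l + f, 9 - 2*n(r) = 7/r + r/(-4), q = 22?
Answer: -3685214/11 ≈ -3.3502e+5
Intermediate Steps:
n(r) = 9/2 - 7/(2*r) + r/8 (n(r) = 9/2 - (7/r + r/(-4))/2 = 9/2 - (7/r + r*(-1/4))/2 = 9/2 - (7/r - r/4)/2 = 9/2 + (-7/(2*r) + r/8) = 9/2 - 7/(2*r) + r/8)
x(f, l) = f - 5*l (x(f, l) = -5*l + f = f - 5*l)
x(0, n(q)) + (-163080 - 171904) = (0 - 5*(-28 + 22*(36 + 22))/(8*22)) + (-163080 - 171904) = (0 - 5*(-28 + 22*58)/(8*22)) - 334984 = (0 - 5*(-28 + 1276)/(8*22)) - 334984 = (0 - 5*1248/(8*22)) - 334984 = (0 - 5*78/11) - 334984 = (0 - 390/11) - 334984 = -390/11 - 334984 = -3685214/11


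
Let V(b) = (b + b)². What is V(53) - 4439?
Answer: 6797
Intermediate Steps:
V(b) = 4*b² (V(b) = (2*b)² = 4*b²)
V(53) - 4439 = 4*53² - 4439 = 4*2809 - 4439 = 11236 - 4439 = 6797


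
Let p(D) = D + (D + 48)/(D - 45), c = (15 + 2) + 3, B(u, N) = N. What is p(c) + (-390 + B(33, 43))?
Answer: -8243/25 ≈ -329.72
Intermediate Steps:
c = 20 (c = 17 + 3 = 20)
p(D) = D + (48 + D)/(-45 + D)
p(c) + (-390 + B(33, 43)) = (48 + 20² - 44*20)/(-45 + 20) + (-390 + 43) = (48 + 400 - 880)/(-25) - 347 = -1/25*(-432) - 347 = 432/25 - 347 = -8243/25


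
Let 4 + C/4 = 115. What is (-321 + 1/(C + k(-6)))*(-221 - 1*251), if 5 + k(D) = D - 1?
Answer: 8181589/54 ≈ 1.5151e+5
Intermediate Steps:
C = 444 (C = -16 + 4*115 = -16 + 460 = 444)
k(D) = -6 + D (k(D) = -5 + (D - 1) = -5 + (-1 + D) = -6 + D)
(-321 + 1/(C + k(-6)))*(-221 - 1*251) = (-321 + 1/(444 + (-6 - 6)))*(-221 - 1*251) = (-321 + 1/(444 - 12))*(-221 - 251) = (-321 + 1/432)*(-472) = -138671/432*(-472) = 8181589/54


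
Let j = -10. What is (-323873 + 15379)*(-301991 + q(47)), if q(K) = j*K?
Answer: 93307403734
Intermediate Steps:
q(K) = -10*K
(-323873 + 15379)*(-301991 + q(47)) = (-323873 + 15379)*(-301991 - 10*47) = -308494*(-301991 - 470) = -308494*(-302461) = 93307403734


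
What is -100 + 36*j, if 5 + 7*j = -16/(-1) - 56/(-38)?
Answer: -4768/133 ≈ -35.850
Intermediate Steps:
j = 237/133 (j = -5/7 + (-16/(-1) - 56/(-38))/7 = -5/7 + (-16*(-1) - 56*(-1/38))/7 = -5/7 + (16 + 28/19)/7 = -5/7 + (⅐)*(332/19) = -5/7 + 332/133 = 237/133 ≈ 1.7820)
-100 + 36*j = -100 + 36*(237/133) = -100 + 8532/133 = -4768/133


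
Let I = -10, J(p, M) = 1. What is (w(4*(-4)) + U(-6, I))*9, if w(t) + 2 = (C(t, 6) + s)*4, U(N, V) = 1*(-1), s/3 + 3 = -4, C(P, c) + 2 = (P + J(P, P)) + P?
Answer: -1971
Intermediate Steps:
C(P, c) = -1 + 2*P (C(P, c) = -2 + ((P + 1) + P) = -2 + ((1 + P) + P) = -2 + (1 + 2*P) = -1 + 2*P)
s = -21 (s = -9 + 3*(-4) = -9 - 12 = -21)
U(N, V) = -1
w(t) = -90 + 8*t (w(t) = -2 + ((-1 + 2*t) - 21)*4 = -2 + (-22 + 2*t)*4 = -2 + (-88 + 8*t) = -90 + 8*t)
(w(4*(-4)) + U(-6, I))*9 = ((-90 + 8*(4*(-4))) - 1)*9 = ((-90 + 8*(-16)) - 1)*9 = ((-90 - 128) - 1)*9 = (-218 - 1)*9 = -219*9 = -1971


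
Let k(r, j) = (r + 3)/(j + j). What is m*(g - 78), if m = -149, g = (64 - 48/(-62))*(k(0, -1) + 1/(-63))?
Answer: 51270602/1953 ≈ 26252.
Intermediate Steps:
k(r, j) = (3 + r)/(2*j) (k(r, j) = (3 + r)/((2*j)) = (3 + r)*(1/(2*j)) = (3 + r)/(2*j))
g = -191764/1953 (g = (64 - 48/(-62))*((½)*(3 + 0)/(-1) + 1/(-63)) = (64 - 48*(-1/62))*((½)*(-1)*3 - 1/63) = (64 + 24/31)*(-3/2 - 1/63) = (2008/31)*(-191/126) = -191764/1953 ≈ -98.189)
m*(g - 78) = -149*(-191764/1953 - 78) = -149*(-344098/1953) = 51270602/1953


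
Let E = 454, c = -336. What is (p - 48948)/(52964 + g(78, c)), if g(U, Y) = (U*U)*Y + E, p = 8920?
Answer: 20014/995403 ≈ 0.020106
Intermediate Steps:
g(U, Y) = 454 + Y*U² (g(U, Y) = (U*U)*Y + 454 = U²*Y + 454 = Y*U² + 454 = 454 + Y*U²)
(p - 48948)/(52964 + g(78, c)) = (8920 - 48948)/(52964 + (454 - 336*78²)) = -40028/(52964 + (454 - 336*6084)) = -40028/(52964 + (454 - 2044224)) = -40028/(52964 - 2043770) = -40028/(-1990806) = -40028*(-1/1990806) = 20014/995403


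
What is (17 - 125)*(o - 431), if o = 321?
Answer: 11880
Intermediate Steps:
(17 - 125)*(o - 431) = (17 - 125)*(321 - 431) = -108*(-110) = 11880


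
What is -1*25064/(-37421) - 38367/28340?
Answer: -725417747/1060511140 ≈ -0.68403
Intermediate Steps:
-1*25064/(-37421) - 38367/28340 = -25064*(-1/37421) - 38367*1/28340 = 25064/37421 - 38367/28340 = -725417747/1060511140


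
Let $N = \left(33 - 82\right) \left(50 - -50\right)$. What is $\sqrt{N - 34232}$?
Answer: $6 i \sqrt{1087} \approx 197.82 i$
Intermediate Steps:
$N = -4900$ ($N = - 49 \left(50 + 50\right) = \left(-49\right) 100 = -4900$)
$\sqrt{N - 34232} = \sqrt{-4900 - 34232} = \sqrt{-39132} = 6 i \sqrt{1087}$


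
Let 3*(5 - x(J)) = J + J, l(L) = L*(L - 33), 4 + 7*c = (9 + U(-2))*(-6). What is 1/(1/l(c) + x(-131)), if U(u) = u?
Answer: 38226/3529681 ≈ 0.010830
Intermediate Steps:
c = -46/7 (c = -4/7 + ((9 - 2)*(-6))/7 = -4/7 + (7*(-6))/7 = -4/7 + (⅐)*(-42) = -4/7 - 6 = -46/7 ≈ -6.5714)
l(L) = L*(-33 + L)
x(J) = 5 - 2*J/3 (x(J) = 5 - (J + J)/3 = 5 - 2*J/3)
1/(1/l(c) + x(-131)) = 1/(1/(-46*(-33 - 46/7)/7) + (5 - ⅔*(-131))) = 1/(1/(-46/7*(-277/7)) + (5 + 262/3)) = 1/(1/(12742/49) + 277/3) = 1/(49/12742 + 277/3) = 1/(3529681/38226) = 38226/3529681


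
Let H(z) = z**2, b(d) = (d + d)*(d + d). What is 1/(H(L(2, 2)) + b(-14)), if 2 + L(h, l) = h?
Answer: 1/784 ≈ 0.0012755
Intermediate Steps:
L(h, l) = -2 + h
b(d) = 4*d**2 (b(d) = (2*d)*(2*d) = 4*d**2)
1/(H(L(2, 2)) + b(-14)) = 1/((-2 + 2)**2 + 4*(-14)**2) = 1/(0**2 + 4*196) = 1/(0 + 784) = 1/784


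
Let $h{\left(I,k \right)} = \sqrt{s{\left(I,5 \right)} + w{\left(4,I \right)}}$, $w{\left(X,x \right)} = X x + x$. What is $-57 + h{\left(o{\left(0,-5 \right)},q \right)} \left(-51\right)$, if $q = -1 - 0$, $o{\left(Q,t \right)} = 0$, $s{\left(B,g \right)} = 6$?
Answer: $-57 - 51 \sqrt{6} \approx -181.92$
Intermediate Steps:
$w{\left(X,x \right)} = x + X x$
$q = -1$ ($q = -1 + 0 = -1$)
$h{\left(I,k \right)} = \sqrt{6 + 5 I}$ ($h{\left(I,k \right)} = \sqrt{6 + I \left(1 + 4\right)} = \sqrt{6 + I 5} = \sqrt{6 + 5 I}$)
$-57 + h{\left(o{\left(0,-5 \right)},q \right)} \left(-51\right) = -57 + \sqrt{6 + 5 \cdot 0} \left(-51\right) = -57 + \sqrt{6 + 0} \left(-51\right) = -57 + \sqrt{6} \left(-51\right) = -57 - 51 \sqrt{6}$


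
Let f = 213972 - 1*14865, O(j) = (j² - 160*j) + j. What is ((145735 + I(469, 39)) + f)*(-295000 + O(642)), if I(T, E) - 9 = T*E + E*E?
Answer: 5501306018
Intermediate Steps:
O(j) = j² - 159*j
I(T, E) = 9 + E² + E*T (I(T, E) = 9 + (T*E + E*E) = 9 + (E*T + E²) = 9 + (E² + E*T) = 9 + E² + E*T)
f = 199107 (f = 213972 - 14865 = 199107)
((145735 + I(469, 39)) + f)*(-295000 + O(642)) = ((145735 + (9 + 39² + 39*469)) + 199107)*(-295000 + 642*(-159 + 642)) = ((145735 + (9 + 1521 + 18291)) + 199107)*(-295000 + 642*483) = ((145735 + 19821) + 199107)*(-295000 + 310086) = (165556 + 199107)*15086 = 364663*15086 = 5501306018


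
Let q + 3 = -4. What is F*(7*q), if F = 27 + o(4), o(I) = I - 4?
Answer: -1323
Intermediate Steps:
o(I) = -4 + I
q = -7 (q = -3 - 4 = -7)
F = 27 (F = 27 + (-4 + 4) = 27 + 0 = 27)
F*(7*q) = 27*(7*(-7)) = 27*(-49) = -1323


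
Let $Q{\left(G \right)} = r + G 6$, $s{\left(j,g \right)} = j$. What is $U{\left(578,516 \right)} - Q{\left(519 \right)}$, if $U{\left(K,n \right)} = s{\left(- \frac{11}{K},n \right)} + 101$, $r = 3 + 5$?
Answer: $- \frac{1746149}{578} \approx -3021.0$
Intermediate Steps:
$r = 8$
$Q{\left(G \right)} = 8 + 6 G$ ($Q{\left(G \right)} = 8 + G 6 = 8 + 6 G$)
$U{\left(K,n \right)} = 101 - \frac{11}{K}$ ($U{\left(K,n \right)} = - \frac{11}{K} + 101 = 101 - \frac{11}{K}$)
$U{\left(578,516 \right)} - Q{\left(519 \right)} = \left(101 - \frac{11}{578}\right) - \left(8 + 6 \cdot 519\right) = \left(101 - \frac{11}{578}\right) - \left(8 + 3114\right) = \left(101 - \frac{11}{578}\right) - 3122 = \frac{58367}{578} - 3122 = - \frac{1746149}{578}$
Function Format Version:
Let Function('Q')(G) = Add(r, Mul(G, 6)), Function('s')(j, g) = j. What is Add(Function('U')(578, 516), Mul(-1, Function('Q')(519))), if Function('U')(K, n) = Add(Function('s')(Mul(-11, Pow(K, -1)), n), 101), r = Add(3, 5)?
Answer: Rational(-1746149, 578) ≈ -3021.0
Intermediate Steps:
r = 8
Function('Q')(G) = Add(8, Mul(6, G)) (Function('Q')(G) = Add(8, Mul(G, 6)) = Add(8, Mul(6, G)))
Function('U')(K, n) = Add(101, Mul(-11, Pow(K, -1))) (Function('U')(K, n) = Add(Mul(-11, Pow(K, -1)), 101) = Add(101, Mul(-11, Pow(K, -1))))
Add(Function('U')(578, 516), Mul(-1, Function('Q')(519))) = Add(Add(101, Mul(-11, Pow(578, -1))), Mul(-1, Add(8, Mul(6, 519)))) = Add(Add(101, Mul(-11, Rational(1, 578))), Mul(-1, Add(8, 3114))) = Add(Add(101, Rational(-11, 578)), Mul(-1, 3122)) = Add(Rational(58367, 578), -3122) = Rational(-1746149, 578)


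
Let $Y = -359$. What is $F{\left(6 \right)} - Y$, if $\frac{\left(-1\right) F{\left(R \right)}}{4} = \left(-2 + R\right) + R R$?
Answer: $199$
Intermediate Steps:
$F{\left(R \right)} = 8 - 4 R - 4 R^{2}$ ($F{\left(R \right)} = - 4 \left(\left(-2 + R\right) + R R\right) = - 4 \left(\left(-2 + R\right) + R^{2}\right) = - 4 \left(-2 + R + R^{2}\right) = 8 - 4 R - 4 R^{2}$)
$F{\left(6 \right)} - Y = \left(8 - 24 - 4 \cdot 6^{2}\right) - -359 = \left(8 - 24 - 144\right) + 359 = -160 + 359 = 199$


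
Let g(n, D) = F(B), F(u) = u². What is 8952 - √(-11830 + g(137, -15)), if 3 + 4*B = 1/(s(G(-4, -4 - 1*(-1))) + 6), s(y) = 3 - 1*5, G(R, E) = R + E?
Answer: 8952 - I*√3028359/16 ≈ 8952.0 - 108.76*I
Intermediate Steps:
G(R, E) = E + R
s(y) = -2 (s(y) = 3 - 5 = -2)
B = -11/16 (B = -¾ + 1/(4*(-2 + 6)) = -¾ + (¼)/4 = -¾ + (¼)*(¼) = -¾ + 1/16 = -11/16 ≈ -0.68750)
g(n, D) = 121/256 (g(n, D) = (-11/16)² = 121/256)
8952 - √(-11830 + g(137, -15)) = 8952 - √(-11830 + 121/256) = 8952 - √(-3028359/256) = 8952 - I*√3028359/16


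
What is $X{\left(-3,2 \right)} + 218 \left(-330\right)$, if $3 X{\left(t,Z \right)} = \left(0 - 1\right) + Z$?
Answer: $- \frac{215819}{3} \approx -71940.0$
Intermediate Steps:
$X{\left(t,Z \right)} = - \frac{1}{3} + \frac{Z}{3}$ ($X{\left(t,Z \right)} = \frac{\left(0 - 1\right) + Z}{3} = \frac{-1 + Z}{3} = - \frac{1}{3} + \frac{Z}{3}$)
$X{\left(-3,2 \right)} + 218 \left(-330\right) = \left(- \frac{1}{3} + \frac{1}{3} \cdot 2\right) + 218 \left(-330\right) = \left(- \frac{1}{3} + \frac{2}{3}\right) - 71940 = \frac{1}{3} - 71940 = - \frac{215819}{3}$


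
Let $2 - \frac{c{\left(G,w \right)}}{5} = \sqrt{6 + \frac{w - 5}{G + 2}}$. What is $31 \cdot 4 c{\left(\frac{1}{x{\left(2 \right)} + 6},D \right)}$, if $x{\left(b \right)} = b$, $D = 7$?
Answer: $1240 - \frac{620 \sqrt{2006}}{17} \approx -393.46$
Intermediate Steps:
$c{\left(G,w \right)} = 10 - 5 \sqrt{6 + \frac{-5 + w}{2 + G}}$ ($c{\left(G,w \right)} = 10 - 5 \sqrt{6 + \frac{w - 5}{G + 2}} = 10 - 5 \sqrt{6 + \frac{-5 + w}{2 + G}}$)
$31 \cdot 4 c{\left(\frac{1}{x{\left(2 \right)} + 6},D \right)} = 31 \cdot 4 \left(10 - 5 \sqrt{\frac{7 + 7 + \frac{6}{2 + 6}}{2 + \frac{1}{2 + 6}}}\right) = 124 \left(10 - 5 \sqrt{\frac{7 + 7 + \frac{6}{8}}{2 + \frac{1}{8}}}\right) = 124 \left(10 - 5 \sqrt{\frac{7 + 7 + 6 \cdot \frac{1}{8}}{2 + \frac{1}{8}}}\right) = 124 \left(10 - 5 \sqrt{\frac{7 + 7 + \frac{3}{4}}{\frac{17}{8}}}\right) = 124 \left(10 - 5 \sqrt{\frac{8}{17} \cdot \frac{59}{4}}\right) = 124 \left(10 - 5 \sqrt{\frac{118}{17}}\right) = 124 \left(10 - 5 \frac{\sqrt{2006}}{17}\right) = 124 \left(10 - \frac{5 \sqrt{2006}}{17}\right) = 1240 - \frac{620 \sqrt{2006}}{17}$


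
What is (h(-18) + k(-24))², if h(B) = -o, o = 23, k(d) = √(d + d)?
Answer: 481 - 184*I*√3 ≈ 481.0 - 318.7*I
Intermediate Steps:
k(d) = √2*√d (k(d) = √(2*d) = √2*√d)
h(B) = -23 (h(B) = -1*23 = -23)
(h(-18) + k(-24))² = (-23 + √2*√(-24))² = (-23 + √2*(2*I*√6))² = (-23 + 4*I*√3)²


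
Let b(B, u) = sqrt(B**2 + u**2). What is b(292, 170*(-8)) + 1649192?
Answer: 1649192 + 4*sqrt(120929) ≈ 1.6506e+6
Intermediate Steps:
b(292, 170*(-8)) + 1649192 = sqrt(292**2 + (170*(-8))**2) + 1649192 = sqrt(85264 + (-1360)**2) + 1649192 = sqrt(85264 + 1849600) + 1649192 = sqrt(1934864) + 1649192 = 4*sqrt(120929) + 1649192 = 1649192 + 4*sqrt(120929)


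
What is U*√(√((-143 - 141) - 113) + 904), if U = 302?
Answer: 302*√(904 + I*√397) ≈ 9080.7 + 100.06*I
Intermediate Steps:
U*√(√((-143 - 141) - 113) + 904) = 302*√(√((-143 - 141) - 113) + 904) = 302*√(√(-284 - 113) + 904) = 302*√(√(-397) + 904) = 302*√(I*√397 + 904) = 302*√(904 + I*√397)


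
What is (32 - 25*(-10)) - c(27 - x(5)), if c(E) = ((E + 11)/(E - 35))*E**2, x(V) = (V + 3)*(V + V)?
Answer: -46581/44 ≈ -1058.7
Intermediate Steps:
x(V) = 2*V*(3 + V) (x(V) = (3 + V)*(2*V) = 2*V*(3 + V))
c(E) = E**2*(11 + E)/(-35 + E) (c(E) = ((11 + E)/(-35 + E))*E**2 = E**2*(11 + E)/(-35 + E))
(32 - 25*(-10)) - c(27 - x(5)) = (32 - 25*(-10)) - (27 - 2*5*(3 + 5))**2*(11 + (27 - 2*5*(3 + 5)))/(-35 + (27 - 2*5*(3 + 5))) = (32 + 250) - (27 - 2*5*8)**2*(11 + (27 - 2*5*8))/(-35 + (27 - 2*5*8)) = 282 - (27 - 1*80)**2*(11 + (27 - 1*80))/(-35 + (27 - 1*80)) = 282 - (27 - 80)**2*(11 + (27 - 80))/(-35 + (27 - 80)) = 282 - (-53)**2*(11 - 53)/(-35 - 53) = 282 - 2809*(-42)/(-88) = 282 - 2809*(-1)*(-42)/88 = 282 - 1*58989/44 = 282 - 58989/44 = -46581/44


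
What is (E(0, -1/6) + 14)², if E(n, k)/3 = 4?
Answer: 676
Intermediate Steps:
E(n, k) = 12 (E(n, k) = 3*4 = 12)
(E(0, -1/6) + 14)² = (12 + 14)² = 26² = 676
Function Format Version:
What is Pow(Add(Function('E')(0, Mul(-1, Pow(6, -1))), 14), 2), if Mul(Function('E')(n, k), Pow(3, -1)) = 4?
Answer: 676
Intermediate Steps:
Function('E')(n, k) = 12 (Function('E')(n, k) = Mul(3, 4) = 12)
Pow(Add(Function('E')(0, Mul(-1, Pow(6, -1))), 14), 2) = Pow(Add(12, 14), 2) = Pow(26, 2) = 676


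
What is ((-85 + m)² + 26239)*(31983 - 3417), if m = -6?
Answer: 986098320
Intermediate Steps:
((-85 + m)² + 26239)*(31983 - 3417) = ((-85 - 6)² + 26239)*(31983 - 3417) = ((-91)² + 26239)*28566 = (8281 + 26239)*28566 = 34520*28566 = 986098320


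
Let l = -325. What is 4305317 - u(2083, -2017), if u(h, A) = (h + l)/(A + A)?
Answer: 8683825268/2017 ≈ 4.3053e+6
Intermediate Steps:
u(h, A) = (-325 + h)/(2*A) (u(h, A) = (h - 325)/(A + A) = (-325 + h)/((2*A)) = (-325 + h)*(1/(2*A)) = (-325 + h)/(2*A))
4305317 - u(2083, -2017) = 4305317 - (-325 + 2083)/(2*(-2017)) = 4305317 - (-1)*1758/(2*2017) = 4305317 - 1*(-879/2017) = 4305317 + 879/2017 = 8683825268/2017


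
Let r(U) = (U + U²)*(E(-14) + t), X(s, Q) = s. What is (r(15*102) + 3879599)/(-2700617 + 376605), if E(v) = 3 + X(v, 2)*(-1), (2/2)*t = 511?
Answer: -1240682639/2324012 ≈ -533.85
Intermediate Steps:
t = 511
E(v) = 3 - v (E(v) = 3 + v*(-1) = 3 - v)
r(U) = 528*U + 528*U² (r(U) = (U + U²)*((3 - 1*(-14)) + 511) = (U + U²)*((3 + 14) + 511) = (U + U²)*(17 + 511) = (U + U²)*528 = 528*U + 528*U²)
(r(15*102) + 3879599)/(-2700617 + 376605) = (528*(15*102)*(1 + 15*102) + 3879599)/(-2700617 + 376605) = (528*1530*(1 + 1530) + 3879599)/(-2324012) = (528*1530*1531 + 3879599)*(-1/2324012) = (1236803040 + 3879599)*(-1/2324012) = 1240682639*(-1/2324012) = -1240682639/2324012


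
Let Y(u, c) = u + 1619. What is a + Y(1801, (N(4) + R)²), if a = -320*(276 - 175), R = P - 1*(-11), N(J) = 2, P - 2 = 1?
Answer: -28900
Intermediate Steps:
P = 3 (P = 2 + 1 = 3)
R = 14 (R = 3 - 1*(-11) = 3 + 11 = 14)
Y(u, c) = 1619 + u
a = -32320 (a = -320*101 = -32320)
a + Y(1801, (N(4) + R)²) = -32320 + (1619 + 1801) = -32320 + 3420 = -28900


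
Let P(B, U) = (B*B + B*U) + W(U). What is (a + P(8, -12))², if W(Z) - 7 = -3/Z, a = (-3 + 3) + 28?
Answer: 169/16 ≈ 10.563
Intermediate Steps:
a = 28 (a = 0 + 28 = 28)
W(Z) = 7 - 3/Z
P(B, U) = 7 + B² - 3/U + B*U (P(B, U) = (B*B + B*U) + (7 - 3/U) = (B² + B*U) + (7 - 3/U) = 7 + B² - 3/U + B*U)
(a + P(8, -12))² = (28 + (7 + 8² - 3/(-12) + 8*(-12)))² = (28 + (7 + 64 - 3*(-1/12) - 96))² = (28 + (7 + 64 + ¼ - 96))² = (28 - 99/4)² = (13/4)² = 169/16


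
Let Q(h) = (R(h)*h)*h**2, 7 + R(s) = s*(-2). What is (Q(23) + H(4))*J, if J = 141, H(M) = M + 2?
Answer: -90923145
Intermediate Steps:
R(s) = -7 - 2*s (R(s) = -7 + s*(-2) = -7 - 2*s)
H(M) = 2 + M
Q(h) = h**3*(-7 - 2*h) (Q(h) = ((-7 - 2*h)*h)*h**2 = (h*(-7 - 2*h))*h**2 = h**3*(-7 - 2*h))
(Q(23) + H(4))*J = (23**3*(-7 - 2*23) + (2 + 4))*141 = (12167*(-7 - 46) + 6)*141 = (12167*(-53) + 6)*141 = (-644851 + 6)*141 = -644845*141 = -90923145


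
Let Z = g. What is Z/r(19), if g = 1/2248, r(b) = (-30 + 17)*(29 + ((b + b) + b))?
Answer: -1/2513264 ≈ -3.9789e-7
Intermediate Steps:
r(b) = -377 - 39*b (r(b) = -13*(29 + (2*b + b)) = -13*(29 + 3*b) = -377 - 39*b)
g = 1/2248 ≈ 0.00044484
Z = 1/2248 ≈ 0.00044484
Z/r(19) = 1/(2248*(-377 - 39*19)) = 1/(2248*(-377 - 741)) = (1/2248)/(-1118) = (1/2248)*(-1/1118) = -1/2513264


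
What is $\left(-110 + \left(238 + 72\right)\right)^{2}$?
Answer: $40000$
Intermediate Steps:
$\left(-110 + \left(238 + 72\right)\right)^{2} = \left(-110 + 310\right)^{2} = 200^{2} = 40000$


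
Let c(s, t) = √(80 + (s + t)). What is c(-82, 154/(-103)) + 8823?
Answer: 8823 + 6*I*√1030/103 ≈ 8823.0 + 1.8695*I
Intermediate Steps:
c(s, t) = √(80 + s + t)
c(-82, 154/(-103)) + 8823 = √(80 - 82 + 154/(-103)) + 8823 = √(80 - 82 + 154*(-1/103)) + 8823 = √(80 - 82 - 154/103) + 8823 = √(-360/103) + 8823 = 6*I*√1030/103 + 8823 = 8823 + 6*I*√1030/103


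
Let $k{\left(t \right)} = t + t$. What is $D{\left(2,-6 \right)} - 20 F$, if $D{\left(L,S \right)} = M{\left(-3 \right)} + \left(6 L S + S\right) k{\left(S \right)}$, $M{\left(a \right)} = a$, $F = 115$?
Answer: $-1367$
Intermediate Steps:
$k{\left(t \right)} = 2 t$
$D{\left(L,S \right)} = -3 + 2 S \left(S + 6 L S\right)$ ($D{\left(L,S \right)} = -3 + \left(6 L S + S\right) 2 S = -3 + \left(S + 6 L S\right) 2 S = -3 + 2 S \left(S + 6 L S\right)$)
$D{\left(2,-6 \right)} - 20 F = \left(-3 + 2 \left(-6\right)^{2} + 12 \cdot 2 \left(-6\right)^{2}\right) - 2300 = \left(-3 + 2 \cdot 36 + 12 \cdot 2 \cdot 36\right) - 2300 = \left(-3 + 72 + 864\right) - 2300 = 933 - 2300 = -1367$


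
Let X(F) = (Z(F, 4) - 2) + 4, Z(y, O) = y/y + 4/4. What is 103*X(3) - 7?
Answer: 405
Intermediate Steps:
Z(y, O) = 2 (Z(y, O) = 1 + 4*(¼) = 1 + 1 = 2)
X(F) = 4 (X(F) = (2 - 2) + 4 = 0 + 4 = 4)
103*X(3) - 7 = 103*4 - 7 = 412 - 7 = 405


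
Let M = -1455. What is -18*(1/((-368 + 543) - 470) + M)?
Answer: 7726068/295 ≈ 26190.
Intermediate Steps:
-18*(1/((-368 + 543) - 470) + M) = -18*(1/((-368 + 543) - 470) - 1455) = -18*(1/(175 - 470) - 1455) = -18*(1/(-295) - 1455) = -18*(-1/295 - 1455) = -18*(-429226/295) = 7726068/295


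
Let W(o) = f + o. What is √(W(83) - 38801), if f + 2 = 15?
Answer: I*√38705 ≈ 196.74*I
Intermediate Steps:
f = 13 (f = -2 + 15 = 13)
W(o) = 13 + o
√(W(83) - 38801) = √((13 + 83) - 38801) = √(96 - 38801) = √(-38705) = I*√38705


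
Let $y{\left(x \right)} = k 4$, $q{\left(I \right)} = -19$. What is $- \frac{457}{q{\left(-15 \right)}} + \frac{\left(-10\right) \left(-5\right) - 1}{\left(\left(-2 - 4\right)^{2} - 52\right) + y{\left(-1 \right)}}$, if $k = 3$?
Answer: $\frac{897}{76} \approx 11.803$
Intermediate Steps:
$y{\left(x \right)} = 12$ ($y{\left(x \right)} = 3 \cdot 4 = 12$)
$- \frac{457}{q{\left(-15 \right)}} + \frac{\left(-10\right) \left(-5\right) - 1}{\left(\left(-2 - 4\right)^{2} - 52\right) + y{\left(-1 \right)}} = - \frac{457}{-19} + \frac{\left(-10\right) \left(-5\right) - 1}{\left(\left(-2 - 4\right)^{2} - 52\right) + 12} = \left(-457\right) \left(- \frac{1}{19}\right) + \frac{50 - 1}{\left(\left(-6\right)^{2} - 52\right) + 12} = \frac{457}{19} + \frac{49}{\left(36 - 52\right) + 12} = \frac{457}{19} + \frac{49}{-16 + 12} = \frac{457}{19} + \frac{49}{-4} = \frac{457}{19} + 49 \left(- \frac{1}{4}\right) = \frac{457}{19} - \frac{49}{4} = \frac{897}{76}$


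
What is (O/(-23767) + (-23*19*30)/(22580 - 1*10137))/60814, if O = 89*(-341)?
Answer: 2871619/781943188858 ≈ 3.6724e-6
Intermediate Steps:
O = -30349
(O/(-23767) + (-23*19*30)/(22580 - 1*10137))/60814 = (-30349/(-23767) + (-23*19*30)/(22580 - 1*10137))/60814 = (-30349*(-1/23767) + (-437*30)/(22580 - 10137))*(1/60814) = (30349/23767 - 13110/12443)*(1/60814) = (30349/23767 - 13110*1/12443)*(1/60814) = (30349/23767 - 570/541)*(1/60814) = (2871619/12857947)*(1/60814) = 2871619/781943188858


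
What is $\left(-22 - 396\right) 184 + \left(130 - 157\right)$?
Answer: $-76939$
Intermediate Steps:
$\left(-22 - 396\right) 184 + \left(130 - 157\right) = \left(-22 - 396\right) 184 + \left(130 + \left(-323 + 166\right)\right) = \left(-418\right) 184 + \left(130 - 157\right) = -76912 - 27 = -76939$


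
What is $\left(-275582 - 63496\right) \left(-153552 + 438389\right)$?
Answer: $-96581960286$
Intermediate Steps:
$\left(-275582 - 63496\right) \left(-153552 + 438389\right) = \left(-339078\right) 284837 = -96581960286$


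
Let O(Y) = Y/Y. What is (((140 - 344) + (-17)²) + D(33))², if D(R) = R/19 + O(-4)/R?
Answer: 2959686409/393129 ≈ 7528.5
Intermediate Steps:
O(Y) = 1
D(R) = 1/R + R/19 (D(R) = R/19 + 1/R = 1/R + R/19)
(((140 - 344) + (-17)²) + D(33))² = (((140 - 344) + (-17)²) + (1/33 + (1/19)*33))² = ((-204 + 289) + (1/33 + 33/19))² = (85 + 1108/627)² = (54403/627)² = 2959686409/393129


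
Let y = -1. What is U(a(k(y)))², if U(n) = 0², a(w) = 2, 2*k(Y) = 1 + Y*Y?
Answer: 0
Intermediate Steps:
k(Y) = ½ + Y²/2 (k(Y) = (1 + Y*Y)/2 = (1 + Y²)/2 = ½ + Y²/2)
U(n) = 0
U(a(k(y)))² = 0² = 0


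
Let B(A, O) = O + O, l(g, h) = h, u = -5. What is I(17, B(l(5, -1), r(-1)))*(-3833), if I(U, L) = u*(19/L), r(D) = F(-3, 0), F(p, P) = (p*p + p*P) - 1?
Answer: 364135/16 ≈ 22758.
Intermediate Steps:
F(p, P) = -1 + p**2 + P*p (F(p, P) = (p**2 + P*p) - 1 = -1 + p**2 + P*p)
r(D) = 8 (r(D) = -1 + (-3)**2 + 0*(-3) = -1 + 9 + 0 = 8)
B(A, O) = 2*O
I(U, L) = -95/L
I(17, B(l(5, -1), r(-1)))*(-3833) = -95/(2*8)*(-3833) = -95/16*(-3833) = 364135/16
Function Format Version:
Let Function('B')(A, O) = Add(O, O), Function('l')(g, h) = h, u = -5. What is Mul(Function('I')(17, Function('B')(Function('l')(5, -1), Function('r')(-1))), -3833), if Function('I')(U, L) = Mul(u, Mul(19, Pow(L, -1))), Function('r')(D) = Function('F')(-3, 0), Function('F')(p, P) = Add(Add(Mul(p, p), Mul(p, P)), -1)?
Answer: Rational(364135, 16) ≈ 22758.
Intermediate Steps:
Function('F')(p, P) = Add(-1, Pow(p, 2), Mul(P, p)) (Function('F')(p, P) = Add(Add(Pow(p, 2), Mul(P, p)), -1) = Add(-1, Pow(p, 2), Mul(P, p)))
Function('r')(D) = 8 (Function('r')(D) = Add(-1, Pow(-3, 2), Mul(0, -3)) = Add(-1, 9, 0) = 8)
Function('B')(A, O) = Mul(2, O)
Function('I')(U, L) = Mul(-95, Pow(L, -1)) (Function('I')(U, L) = Mul(-5, Mul(19, Pow(L, -1))) = Mul(-95, Pow(L, -1)))
Mul(Function('I')(17, Function('B')(Function('l')(5, -1), Function('r')(-1))), -3833) = Mul(Mul(-95, Pow(Mul(2, 8), -1)), -3833) = Mul(Mul(-95, Pow(16, -1)), -3833) = Mul(Mul(-95, Rational(1, 16)), -3833) = Mul(Rational(-95, 16), -3833) = Rational(364135, 16)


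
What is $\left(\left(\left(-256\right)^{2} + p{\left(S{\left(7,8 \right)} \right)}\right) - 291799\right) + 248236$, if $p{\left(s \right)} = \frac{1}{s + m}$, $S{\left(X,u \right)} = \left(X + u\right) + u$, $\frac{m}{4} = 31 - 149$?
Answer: $\frac{9865876}{449} \approx 21973.0$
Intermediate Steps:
$m = -472$ ($m = 4 \left(31 - 149\right) = 4 \left(-118\right) = -472$)
$S{\left(X,u \right)} = X + 2 u$
$p{\left(s \right)} = \frac{1}{-472 + s}$ ($p{\left(s \right)} = \frac{1}{s - 472} = \frac{1}{-472 + s}$)
$\left(\left(\left(-256\right)^{2} + p{\left(S{\left(7,8 \right)} \right)}\right) - 291799\right) + 248236 = \left(\left(\left(-256\right)^{2} + \frac{1}{-472 + \left(7 + 2 \cdot 8\right)}\right) - 291799\right) + 248236 = \left(\left(65536 + \frac{1}{-472 + \left(7 + 16\right)}\right) - 291799\right) + 248236 = \left(\left(65536 + \frac{1}{-472 + 23}\right) - 291799\right) + 248236 = \left(\left(65536 + \frac{1}{-449}\right) - 291799\right) + 248236 = \left(\left(65536 - \frac{1}{449}\right) - 291799\right) + 248236 = \left(\frac{29425663}{449} - 291799\right) + 248236 = - \frac{101592088}{449} + 248236 = \frac{9865876}{449}$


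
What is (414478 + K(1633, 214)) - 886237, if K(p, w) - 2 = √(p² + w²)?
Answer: -471757 + √2712485 ≈ -4.7011e+5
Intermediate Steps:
K(p, w) = 2 + √(p² + w²)
(414478 + K(1633, 214)) - 886237 = (414478 + (2 + √(1633² + 214²))) - 886237 = (414478 + (2 + √(2666689 + 45796))) - 886237 = (414478 + (2 + √2712485)) - 886237 = (414480 + √2712485) - 886237 = -471757 + √2712485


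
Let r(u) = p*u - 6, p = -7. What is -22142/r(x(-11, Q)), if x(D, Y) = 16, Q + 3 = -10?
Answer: 11071/59 ≈ 187.64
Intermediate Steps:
Q = -13 (Q = -3 - 10 = -13)
r(u) = -6 - 7*u (r(u) = -7*u - 6 = -6 - 7*u)
-22142/r(x(-11, Q)) = -22142/(-6 - 7*16) = -22142/(-6 - 112) = -22142/(-118) = -22142*(-1/118) = 11071/59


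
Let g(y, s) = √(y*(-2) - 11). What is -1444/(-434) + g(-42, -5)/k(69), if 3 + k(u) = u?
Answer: 722/217 + √73/66 ≈ 3.4566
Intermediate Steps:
k(u) = -3 + u
g(y, s) = √(-11 - 2*y) (g(y, s) = √(-2*y - 11) = √(-11 - 2*y))
-1444/(-434) + g(-42, -5)/k(69) = -1444/(-434) + √(-11 - 2*(-42))/(-3 + 69) = -1444*(-1/434) + √(-11 + 84)/66 = 722/217 + √73*(1/66) = 722/217 + √73/66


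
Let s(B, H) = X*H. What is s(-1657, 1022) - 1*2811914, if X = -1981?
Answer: -4836496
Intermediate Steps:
s(B, H) = -1981*H
s(-1657, 1022) - 1*2811914 = -1981*1022 - 1*2811914 = -2024582 - 2811914 = -4836496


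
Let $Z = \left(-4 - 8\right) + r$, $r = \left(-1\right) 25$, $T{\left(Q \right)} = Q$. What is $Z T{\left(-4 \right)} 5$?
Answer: $740$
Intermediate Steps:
$r = -25$
$Z = -37$ ($Z = \left(-4 - 8\right) - 25 = -12 - 25 = -37$)
$Z T{\left(-4 \right)} 5 = - 37 \left(\left(-4\right) 5\right) = \left(-37\right) \left(-20\right) = 740$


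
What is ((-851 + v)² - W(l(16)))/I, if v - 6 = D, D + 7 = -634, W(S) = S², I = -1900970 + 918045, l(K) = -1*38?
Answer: -2206752/982925 ≈ -2.2451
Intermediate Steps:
l(K) = -38
I = -982925
D = -641 (D = -7 - 634 = -641)
v = -635 (v = 6 - 641 = -635)
((-851 + v)² - W(l(16)))/I = ((-851 - 635)² - 1*(-38)²)/(-982925) = ((-1486)² - 1*1444)*(-1/982925) = (2208196 - 1444)*(-1/982925) = 2206752*(-1/982925) = -2206752/982925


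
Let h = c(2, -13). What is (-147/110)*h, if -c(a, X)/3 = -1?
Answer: -441/110 ≈ -4.0091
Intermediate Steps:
c(a, X) = 3 (c(a, X) = -3*(-1) = 3)
h = 3
(-147/110)*h = -147/110*3 = -441/110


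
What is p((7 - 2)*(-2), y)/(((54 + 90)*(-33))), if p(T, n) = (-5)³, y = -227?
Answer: 125/4752 ≈ 0.026305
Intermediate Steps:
p(T, n) = -125
p((7 - 2)*(-2), y)/(((54 + 90)*(-33))) = -125*(-1/(33*(54 + 90))) = -125/(144*(-33)) = -125/(-4752) = -125*(-1/4752) = 125/4752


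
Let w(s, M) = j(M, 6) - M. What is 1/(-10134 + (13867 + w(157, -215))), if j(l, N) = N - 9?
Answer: 1/3945 ≈ 0.00025349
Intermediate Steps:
j(l, N) = -9 + N
w(s, M) = -3 - M (w(s, M) = (-9 + 6) - M = -3 - M)
1/(-10134 + (13867 + w(157, -215))) = 1/(-10134 + (13867 + (-3 - 1*(-215)))) = 1/(-10134 + (13867 + (-3 + 215))) = 1/(-10134 + (13867 + 212)) = 1/(-10134 + 14079) = 1/3945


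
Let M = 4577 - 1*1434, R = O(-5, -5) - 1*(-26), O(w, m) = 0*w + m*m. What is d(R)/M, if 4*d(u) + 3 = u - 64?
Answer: -4/3143 ≈ -0.0012727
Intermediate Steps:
O(w, m) = m² (O(w, m) = 0 + m² = m²)
R = 51 (R = (-5)² - 1*(-26) = 25 + 26 = 51)
d(u) = -67/4 + u/4 (d(u) = -¾ + (u - 64)/4 = -¾ + (-64 + u)/4 = -¾ + (-16 + u/4) = -67/4 + u/4)
M = 3143 (M = 4577 - 1434 = 3143)
d(R)/M = (-67/4 + (¼)*51)/3143 = (-67/4 + 51/4)*(1/3143) = -4*1/3143 = -4/3143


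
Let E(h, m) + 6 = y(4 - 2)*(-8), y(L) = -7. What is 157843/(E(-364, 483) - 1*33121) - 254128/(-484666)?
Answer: -4864062025/1144884949 ≈ -4.2485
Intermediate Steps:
E(h, m) = 50 (E(h, m) = -6 - 7*(-8) = -6 + 56 = 50)
157843/(E(-364, 483) - 1*33121) - 254128/(-484666) = 157843/(50 - 1*33121) - 254128/(-484666) = 157843/(50 - 33121) - 254128*(-1/484666) = 157843/(-33071) + 18152/34619 = 157843*(-1/33071) + 18152/34619 = -157843/33071 + 18152/34619 = -4864062025/1144884949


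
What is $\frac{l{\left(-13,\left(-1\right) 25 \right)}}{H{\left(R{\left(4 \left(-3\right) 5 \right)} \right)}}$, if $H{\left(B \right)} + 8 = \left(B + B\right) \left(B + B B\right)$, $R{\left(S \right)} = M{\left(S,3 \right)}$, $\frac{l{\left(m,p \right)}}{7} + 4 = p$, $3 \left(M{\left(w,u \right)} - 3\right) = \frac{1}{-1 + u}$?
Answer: $- \frac{21924}{8161} \approx -2.6864$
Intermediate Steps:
$M{\left(w,u \right)} = 3 + \frac{1}{3 \left(-1 + u\right)}$
$l{\left(m,p \right)} = -28 + 7 p$
$R{\left(S \right)} = \frac{19}{6}$ ($R{\left(S \right)} = \frac{-8 + 9 \cdot 3}{3 \left(-1 + 3\right)} = \frac{-8 + 27}{3 \cdot 2} = \frac{1}{3} \cdot \frac{1}{2} \cdot 19 = \frac{19}{6}$)
$H{\left(B \right)} = -8 + 2 B \left(B + B^{2}\right)$ ($H{\left(B \right)} = -8 + \left(B + B\right) \left(B + B B\right) = -8 + 2 B \left(B + B^{2}\right)$)
$\frac{l{\left(-13,\left(-1\right) 25 \right)}}{H{\left(R{\left(4 \left(-3\right) 5 \right)} \right)}} = \frac{-28 + 7 \left(\left(-1\right) 25\right)}{-8 + 2 \left(\frac{19}{6}\right)^{2} + 2 \left(\frac{19}{6}\right)^{3}} = \frac{-28 + 7 \left(-25\right)}{-8 + 2 \cdot \frac{361}{36} + 2 \cdot \frac{6859}{216}} = \frac{-28 - 175}{-8 + \frac{361}{18} + \frac{6859}{108}} = - \frac{203}{\frac{8161}{108}} = \left(-203\right) \frac{108}{8161} = - \frac{21924}{8161}$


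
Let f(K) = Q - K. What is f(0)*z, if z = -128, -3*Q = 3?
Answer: 128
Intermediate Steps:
Q = -1 (Q = -⅓*3 = -1)
f(K) = -1 - K
f(0)*z = (-1 - 1*0)*(-128) = (-1 + 0)*(-128) = -1*(-128) = 128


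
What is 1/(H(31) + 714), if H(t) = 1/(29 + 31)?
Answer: 60/42841 ≈ 0.0014005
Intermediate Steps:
H(t) = 1/60
1/(H(31) + 714) = 1/(1/60 + 714) = 1/(42841/60) = 60/42841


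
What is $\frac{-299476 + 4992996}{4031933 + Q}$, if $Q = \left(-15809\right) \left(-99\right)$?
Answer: $\frac{293345}{349814} \approx 0.83857$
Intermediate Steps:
$Q = 1565091$
$\frac{-299476 + 4992996}{4031933 + Q} = \frac{-299476 + 4992996}{4031933 + 1565091} = \frac{4693520}{5597024} = 4693520 \cdot \frac{1}{5597024} = \frac{293345}{349814}$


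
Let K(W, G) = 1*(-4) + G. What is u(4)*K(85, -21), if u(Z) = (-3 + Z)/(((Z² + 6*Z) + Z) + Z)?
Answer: -25/48 ≈ -0.52083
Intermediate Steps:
K(W, G) = -4 + G
u(Z) = (-3 + Z)/(Z² + 8*Z) (u(Z) = (-3 + Z)/((Z² + 7*Z) + Z) = (-3 + Z)/(Z² + 8*Z))
u(4)*K(85, -21) = ((-3 + 4)/(4*(8 + 4)))*(-4 - 21) = ((¼)*1/12)*(-25) = ((¼)*(1/12)*1)*(-25) = (1/48)*(-25) = -25/48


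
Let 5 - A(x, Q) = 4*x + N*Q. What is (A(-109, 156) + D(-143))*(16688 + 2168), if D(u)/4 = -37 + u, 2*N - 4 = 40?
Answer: -69974616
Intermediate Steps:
N = 22 (N = 2 + (½)*40 = 2 + 20 = 22)
A(x, Q) = 5 - 22*Q - 4*x (A(x, Q) = 5 - (4*x + 22*Q) = 5 + (-22*Q - 4*x) = 5 - 22*Q - 4*x)
D(u) = -148 + 4*u (D(u) = 4*(-37 + u) = -148 + 4*u)
(A(-109, 156) + D(-143))*(16688 + 2168) = ((5 - 22*156 - 4*(-109)) + (-148 + 4*(-143)))*(16688 + 2168) = ((5 - 3432 + 436) + (-148 - 572))*18856 = (-2991 - 720)*18856 = -3711*18856 = -69974616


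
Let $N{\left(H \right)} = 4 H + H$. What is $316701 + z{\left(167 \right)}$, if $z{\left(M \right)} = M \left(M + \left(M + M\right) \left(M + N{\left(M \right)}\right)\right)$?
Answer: $56234146$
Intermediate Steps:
$N{\left(H \right)} = 5 H$
$z{\left(M \right)} = M \left(M + 12 M^{2}\right)$ ($z{\left(M \right)} = M \left(M + \left(M + M\right) \left(M + 5 M\right)\right) = M \left(M + 2 M 6 M\right) = M \left(M + 12 M^{2}\right)$)
$316701 + z{\left(167 \right)} = 316701 + 167^{2} \left(1 + 12 \cdot 167\right) = 316701 + 27889 \left(1 + 2004\right) = 316701 + 27889 \cdot 2005 = 316701 + 55917445 = 56234146$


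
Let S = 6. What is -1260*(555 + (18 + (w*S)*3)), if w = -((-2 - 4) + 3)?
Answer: -790020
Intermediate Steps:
w = 3 (w = -(-6 + 3) = -1*(-3) = 3)
-1260*(555 + (18 + (w*S)*3)) = -1260*(555 + (18 + (3*6)*3)) = -1260*(555 + (18 + 18*3)) = -1260*(555 + (18 + 54)) = -1260*(555 + 72) = -1260*627 = -790020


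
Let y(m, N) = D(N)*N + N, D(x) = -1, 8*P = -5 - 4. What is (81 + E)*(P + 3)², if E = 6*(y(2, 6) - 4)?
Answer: 12825/64 ≈ 200.39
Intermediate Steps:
P = -9/8 (P = (-5 - 4)/8 = (⅛)*(-9) = -9/8 ≈ -1.1250)
y(m, N) = 0 (y(m, N) = -N + N = 0)
E = -24 (E = 6*(0 - 4) = 6*(-4) = -24)
(81 + E)*(P + 3)² = (81 - 24)*(-9/8 + 3)² = 57*(15/8)² = 57*(225/64) = 12825/64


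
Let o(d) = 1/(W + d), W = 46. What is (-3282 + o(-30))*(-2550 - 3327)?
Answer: 308607147/16 ≈ 1.9288e+7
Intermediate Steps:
o(d) = 1/(46 + d)
(-3282 + o(-30))*(-2550 - 3327) = (-3282 + 1/(46 - 30))*(-2550 - 3327) = (-3282 + 1/16)*(-5877) = -52511/16*(-5877) = 308607147/16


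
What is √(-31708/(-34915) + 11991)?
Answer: √14618822269795/34915 ≈ 109.51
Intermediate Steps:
√(-31708/(-34915) + 11991) = √(-31708*(-1/34915) + 11991) = √(31708/34915 + 11991) = √(418697473/34915) = √14618822269795/34915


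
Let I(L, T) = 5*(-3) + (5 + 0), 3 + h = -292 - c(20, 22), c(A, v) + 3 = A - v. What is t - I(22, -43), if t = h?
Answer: -280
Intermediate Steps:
c(A, v) = -3 + A - v (c(A, v) = -3 + (A - v) = -3 + A - v)
h = -290 (h = -3 + (-292 - (-3 + 20 - 1*22)) = -3 + (-292 - (-3 + 20 - 22)) = -3 + (-292 - 1*(-5)) = -3 + (-292 + 5) = -3 - 287 = -290)
t = -290
I(L, T) = -10 (I(L, T) = -15 + 5 = -10)
t - I(22, -43) = -290 - 1*(-10) = -290 + 10 = -280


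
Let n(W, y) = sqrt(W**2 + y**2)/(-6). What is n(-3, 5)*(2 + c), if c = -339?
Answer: 337*sqrt(34)/6 ≈ 327.50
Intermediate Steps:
n(W, y) = -sqrt(W**2 + y**2)/6 (n(W, y) = sqrt(W**2 + y**2)*(-1/6) = -sqrt(W**2 + y**2)/6)
n(-3, 5)*(2 + c) = (-sqrt((-3)**2 + 5**2)/6)*(2 - 339) = -sqrt(9 + 25)/6*(-337) = -sqrt(34)/6*(-337) = 337*sqrt(34)/6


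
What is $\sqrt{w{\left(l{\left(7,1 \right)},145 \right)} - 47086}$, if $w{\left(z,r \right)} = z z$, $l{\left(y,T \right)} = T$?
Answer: $i \sqrt{47085} \approx 216.99 i$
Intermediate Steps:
$w{\left(z,r \right)} = z^{2}$
$\sqrt{w{\left(l{\left(7,1 \right)},145 \right)} - 47086} = \sqrt{1^{2} - 47086} = \sqrt{1 - 47086} = \sqrt{-47085} = i \sqrt{47085}$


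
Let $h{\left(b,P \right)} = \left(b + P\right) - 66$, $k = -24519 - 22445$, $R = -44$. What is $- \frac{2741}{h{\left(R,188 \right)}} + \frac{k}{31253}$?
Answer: $- \frac{89327665}{2437734} \approx -36.644$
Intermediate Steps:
$k = -46964$ ($k = -24519 - 22445 = -46964$)
$h{\left(b,P \right)} = -66 + P + b$ ($h{\left(b,P \right)} = \left(P + b\right) - 66 = -66 + P + b$)
$- \frac{2741}{h{\left(R,188 \right)}} + \frac{k}{31253} = - \frac{2741}{-66 + 188 - 44} - \frac{46964}{31253} = - \frac{2741}{78} - \frac{46964}{31253} = - \frac{89327665}{2437734}$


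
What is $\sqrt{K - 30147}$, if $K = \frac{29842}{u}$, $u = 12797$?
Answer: $\frac{i \sqrt{4936587573649}}{12797} \approx 173.62 i$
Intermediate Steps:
$K = \frac{29842}{12797} \approx 2.332$
$\sqrt{K - 30147} = \sqrt{\frac{29842}{12797} - 30147} = \sqrt{- \frac{385761317}{12797}} = \frac{i \sqrt{4936587573649}}{12797}$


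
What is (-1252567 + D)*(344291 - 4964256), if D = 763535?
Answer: 2259310723880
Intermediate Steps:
(-1252567 + D)*(344291 - 4964256) = (-1252567 + 763535)*(344291 - 4964256) = -489032*(-4619965) = 2259310723880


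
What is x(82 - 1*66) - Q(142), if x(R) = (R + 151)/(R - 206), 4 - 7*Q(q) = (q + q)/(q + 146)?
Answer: -8957/6840 ≈ -1.3095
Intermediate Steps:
Q(q) = 4/7 - 2*q/(7*(146 + q)) (Q(q) = 4/7 - (q + q)/(7*(q + 146)) = 4/7 - 2*q/(7*(146 + q)))
x(R) = (151 + R)/(-206 + R)
x(82 - 1*66) - Q(142) = (151 + (82 - 1*66))/(-206 + (82 - 1*66)) - 2*(292 + 142)/(7*(146 + 142)) = (151 + (82 - 66))/(-206 + (82 - 66)) - 2*434/(7*288) = (151 + 16)/(-206 + 16) - 2*434/(7*288) = 167/(-190) - 1*31/72 = -1/190*167 - 31/72 = -167/190 - 31/72 = -8957/6840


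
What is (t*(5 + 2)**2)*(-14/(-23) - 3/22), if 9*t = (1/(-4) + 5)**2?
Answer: 4227671/72864 ≈ 58.021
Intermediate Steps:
t = 361/144 (t = (1/(-4) + 5)**2/9 = (-1/4 + 5)**2/9 = (19/4)**2/9 = (1/9)*(361/16) = 361/144 ≈ 2.5069)
(t*(5 + 2)**2)*(-14/(-23) - 3/22) = (361*(5 + 2)**2/144)*(-14/(-23) - 3/22) = ((361/144)*7**2)*(-14*(-1/23) - 3*1/22) = ((361/144)*49)*(14/23 - 3/22) = (17689/144)*(239/506) = 4227671/72864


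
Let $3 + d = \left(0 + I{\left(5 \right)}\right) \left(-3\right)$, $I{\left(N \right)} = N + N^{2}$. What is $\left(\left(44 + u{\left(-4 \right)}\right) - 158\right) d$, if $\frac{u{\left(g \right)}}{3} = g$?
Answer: $11718$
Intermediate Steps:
$u{\left(g \right)} = 3 g$
$d = -93$ ($d = -3 + \left(0 + 5 \left(1 + 5\right)\right) \left(-3\right) = -3 + \left(0 + 5 \cdot 6\right) \left(-3\right) = -3 + \left(0 + 30\right) \left(-3\right) = -3 + 30 \left(-3\right) = -3 - 90 = -93$)
$\left(\left(44 + u{\left(-4 \right)}\right) - 158\right) d = \left(\left(44 + 3 \left(-4\right)\right) - 158\right) \left(-93\right) = \left(\left(44 - 12\right) - 158\right) \left(-93\right) = \left(32 - 158\right) \left(-93\right) = \left(-126\right) \left(-93\right) = 11718$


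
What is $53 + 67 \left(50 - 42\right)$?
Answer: $589$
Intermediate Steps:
$53 + 67 \left(50 - 42\right) = 53 + 67 \cdot 8 = 53 + 536 = 589$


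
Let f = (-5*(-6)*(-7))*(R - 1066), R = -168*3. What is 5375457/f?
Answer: 1791819/109900 ≈ 16.304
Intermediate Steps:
R = -504
f = 329700 (f = (-5*(-6)*(-7))*(-504 - 1066) = (30*(-7))*(-1570) = -210*(-1570) = 329700)
5375457/f = 5375457/329700 = 5375457*(1/329700) = 1791819/109900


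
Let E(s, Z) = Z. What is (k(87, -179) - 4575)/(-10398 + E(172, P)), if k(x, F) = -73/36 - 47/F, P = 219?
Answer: 29492675/65593476 ≈ 0.44963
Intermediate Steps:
k(x, F) = -73/36 - 47/F (k(x, F) = -73*1/36 - 47/F = -73/36 - 47/F)
(k(87, -179) - 4575)/(-10398 + E(172, P)) = ((-73/36 - 47/(-179)) - 4575)/(-10398 + 219) = ((-73/36 - 47*(-1/179)) - 4575)/(-10179) = ((-73/36 + 47/179) - 4575)*(-1/10179) = (-11375/6444 - 4575)*(-1/10179) = -29492675/6444*(-1/10179) = 29492675/65593476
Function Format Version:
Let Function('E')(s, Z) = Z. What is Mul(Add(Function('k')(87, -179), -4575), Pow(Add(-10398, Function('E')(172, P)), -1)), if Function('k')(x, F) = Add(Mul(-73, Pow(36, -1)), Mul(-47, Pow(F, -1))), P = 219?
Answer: Rational(29492675, 65593476) ≈ 0.44963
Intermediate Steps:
Function('k')(x, F) = Add(Rational(-73, 36), Mul(-47, Pow(F, -1))) (Function('k')(x, F) = Add(Mul(-73, Rational(1, 36)), Mul(-47, Pow(F, -1))) = Add(Rational(-73, 36), Mul(-47, Pow(F, -1))))
Mul(Add(Function('k')(87, -179), -4575), Pow(Add(-10398, Function('E')(172, P)), -1)) = Mul(Add(Add(Rational(-73, 36), Mul(-47, Pow(-179, -1))), -4575), Pow(Add(-10398, 219), -1)) = Mul(Add(Add(Rational(-73, 36), Mul(-47, Rational(-1, 179))), -4575), Pow(-10179, -1)) = Mul(Add(Add(Rational(-73, 36), Rational(47, 179)), -4575), Rational(-1, 10179)) = Mul(Add(Rational(-11375, 6444), -4575), Rational(-1, 10179)) = Mul(Rational(-29492675, 6444), Rational(-1, 10179)) = Rational(29492675, 65593476)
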